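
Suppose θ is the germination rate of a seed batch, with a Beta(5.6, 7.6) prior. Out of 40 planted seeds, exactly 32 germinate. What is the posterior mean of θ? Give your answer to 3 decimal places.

Posterior mean ≈ 0.707

The binomial likelihood is conjugate to the Beta prior: with 32 successes and 8 failures, the posterior is Beta(5.6+32, 7.6+8) = Beta(37.6, 15.6).
E[θ | data] = 37.6/(37.6+15.6) = 0.707.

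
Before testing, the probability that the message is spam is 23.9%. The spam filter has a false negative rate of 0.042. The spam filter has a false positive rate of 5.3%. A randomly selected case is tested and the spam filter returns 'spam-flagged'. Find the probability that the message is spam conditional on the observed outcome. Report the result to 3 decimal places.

P(H | E) ≈ 0.850

Write H for 'the message is spam'. Prior odds H:¬H = 0.239/0.761 = 0.31406. For the 'spam-flagged' outcome, the likelihood ratio is 0.958/0.053 = 18.075.
Posterior odds = 0.31406 × 18.075 = 5.6768, so P(H|E) = 5.6768/(1+5.6768) = 0.850.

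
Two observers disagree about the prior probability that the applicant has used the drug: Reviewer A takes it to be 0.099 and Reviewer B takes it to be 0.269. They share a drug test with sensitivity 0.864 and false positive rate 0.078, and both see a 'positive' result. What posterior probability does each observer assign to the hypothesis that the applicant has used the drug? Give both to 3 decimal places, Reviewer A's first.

P('+'|H) = 0.864, P('+'|¬H) = 0.078.
Reviewer A: numerator 0.864·0.099 = 0.085536; evidence = 0.085536+0.078·0.901 = 0.15581; posterior = 0.549.
Reviewer B: numerator 0.864·0.269 = 0.23242; evidence = 0.23242+0.078·0.731 = 0.28943; posterior = 0.803.

Reviewer A: 0.549; Reviewer B: 0.803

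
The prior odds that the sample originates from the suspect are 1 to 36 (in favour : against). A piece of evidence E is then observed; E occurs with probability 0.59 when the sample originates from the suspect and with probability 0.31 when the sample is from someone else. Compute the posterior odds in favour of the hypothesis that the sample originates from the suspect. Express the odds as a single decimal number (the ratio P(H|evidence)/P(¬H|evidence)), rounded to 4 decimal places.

Prior odds = 1/36 = 0.027778. In log-odds, ln(0.027778) = -3.5835.
Add log likelihood ratio: ln(1.9032) = 0.64355.
Posterior log-odds = -2.9400, so posterior odds = exp(-2.9400) = 0.052867.

Posterior odds ≈ 0.0529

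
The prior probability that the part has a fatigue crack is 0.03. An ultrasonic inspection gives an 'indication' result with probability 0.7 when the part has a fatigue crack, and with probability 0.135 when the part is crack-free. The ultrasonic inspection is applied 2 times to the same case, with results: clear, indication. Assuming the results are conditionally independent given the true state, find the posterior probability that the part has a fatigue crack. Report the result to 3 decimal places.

Let H be the event that the part has a fatigue crack; start with P(H) = 0.03. P('indication'|H) = 0.7, P('indication'|¬H) = 0.135.
Update on result 1 ('clear'): P(H) ← 0.3·0.0300 / (0.3·0.0300 + 0.865·0.9700) = 0.0090000/0.84805 = 0.0106.
Update on result 2 ('indication'): P(H) ← 0.7·0.0106 / (0.7·0.0106 + 0.135·0.9894) = 0.0074288/0.14100 = 0.0527.

Posterior P(H) ≈ 0.053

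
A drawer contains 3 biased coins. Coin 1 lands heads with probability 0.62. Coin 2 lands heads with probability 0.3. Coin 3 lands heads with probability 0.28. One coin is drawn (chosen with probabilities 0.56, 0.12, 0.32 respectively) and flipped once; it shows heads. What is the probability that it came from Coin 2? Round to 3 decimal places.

Posterior probability ≈ 0.076

Tabulate prior·likelihood by source: [1] prior 0.56, lik 0.62, product 0.3472; [2] prior 0.12, lik 0.3, product 0.03600; [3] prior 0.32, lik 0.28, product 0.08960.
Normalizing constant = 0.47280; the posterior for Coin 2 is its product over the sum, 0.03600/0.47280 = 0.076.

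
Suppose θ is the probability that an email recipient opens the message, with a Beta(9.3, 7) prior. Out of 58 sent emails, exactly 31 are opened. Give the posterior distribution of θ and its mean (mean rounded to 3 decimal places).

Posterior: Beta(40.3, 34); mean ≈ 0.542

Observing 31 successes and 27 failures updates Beta(9.3, 7) by adding the success and failure counts to the two shape parameters: α = 9.3+31 = 40.3, β = 7+27 = 34.
Posterior mean = α/(α+β) = 40.3/74.3 = 0.542.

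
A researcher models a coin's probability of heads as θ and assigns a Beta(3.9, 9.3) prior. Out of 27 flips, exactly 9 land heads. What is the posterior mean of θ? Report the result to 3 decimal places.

Posterior mean ≈ 0.321

Observing 9 successes and 18 failures updates Beta(3.9, 9.3) by adding the success and failure counts to the two shape parameters: α = 3.9+9 = 12.9, β = 9.3+18 = 27.3.
Posterior mean = α/(α+β) = 12.9/40.2 = 0.321.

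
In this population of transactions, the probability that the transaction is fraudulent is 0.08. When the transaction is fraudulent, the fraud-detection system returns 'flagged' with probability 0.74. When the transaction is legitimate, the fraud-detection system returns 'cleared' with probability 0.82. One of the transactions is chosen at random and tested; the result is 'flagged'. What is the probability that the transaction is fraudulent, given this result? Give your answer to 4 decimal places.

Let H be the event that the transaction is fraudulent. P(H) = 0.08, so P(¬H) = 0.92. With E the 'flagged' result, P(E|H) = 0.74 and P(E|¬H) = 0.18.
P(E) = 0.74·0.08 + 0.18·0.92 = 0.059200 + 0.16560 = 0.22480.
By Bayes' theorem, P(H|E) = 0.059200 / 0.22480 = 0.2633.

P(H | E) ≈ 0.2633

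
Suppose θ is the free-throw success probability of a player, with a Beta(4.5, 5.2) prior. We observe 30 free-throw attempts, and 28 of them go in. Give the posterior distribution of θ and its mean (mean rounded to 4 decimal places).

The binomial likelihood is conjugate to the Beta prior: with 28 successes and 2 failures, the posterior is Beta(4.5+28, 5.2+2) = Beta(32.5, 7.2).
Posterior mean = α/(α+β) = 32.5/39.7 = 0.8186.

Posterior: Beta(32.5, 7.2); mean ≈ 0.8186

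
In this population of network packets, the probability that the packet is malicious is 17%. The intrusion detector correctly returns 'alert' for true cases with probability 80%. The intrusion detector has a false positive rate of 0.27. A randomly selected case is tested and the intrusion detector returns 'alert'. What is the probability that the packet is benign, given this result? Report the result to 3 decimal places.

P(¬H | E) ≈ 0.622

Write H for 'the packet is malicious'. Prior odds H:¬H = 0.17/0.83 = 0.20482. For the 'alert' outcome, the likelihood ratio is 0.8/0.27 = 2.9630.
Posterior odds = 0.20482 × 2.9630 = 0.60687, so P(H|E) = 0.60687/(1+0.60687) = 0.378. Then P(¬H|E) = 1 − 0.378 = 0.622.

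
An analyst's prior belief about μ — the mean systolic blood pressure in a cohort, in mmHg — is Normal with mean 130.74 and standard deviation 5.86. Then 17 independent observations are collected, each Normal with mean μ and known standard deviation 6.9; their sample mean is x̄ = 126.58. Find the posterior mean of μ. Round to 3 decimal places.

Prior precision 1/τ₀² = 1/5.86² = 0.0291209; data precision n/σ² = 17/6.9² = 0.357068.
Posterior precision = 0.0291209 + 0.357068 = 0.386189.
Posterior mean = (0.0291209·130.74 + 0.357068·126.58) / 0.386189 = 126.894.

Posterior mean ≈ 126.894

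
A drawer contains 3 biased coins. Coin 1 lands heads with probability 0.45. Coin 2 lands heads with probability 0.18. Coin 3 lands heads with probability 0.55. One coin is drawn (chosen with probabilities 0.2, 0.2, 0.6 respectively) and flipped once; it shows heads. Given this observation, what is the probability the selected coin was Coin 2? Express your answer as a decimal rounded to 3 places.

P(heads|C1) = 0.45; P(heads|C2) = 0.18; P(heads|C3) = 0.55.
Prior × likelihood for each source: 0.2·0.45=0.09000, 0.2·0.18=0.03600, 0.6·0.55=0.3300. Summing gives P(heads) = 0.45600.
P(Coin 2 | heads) = 0.03600 / 0.45600 = 0.079.

Posterior probability ≈ 0.079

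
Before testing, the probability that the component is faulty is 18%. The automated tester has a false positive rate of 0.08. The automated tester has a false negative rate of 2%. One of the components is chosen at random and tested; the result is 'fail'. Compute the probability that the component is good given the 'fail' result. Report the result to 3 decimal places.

Write H for 'the component is faulty'. Prior odds H:¬H = 0.18/0.82 = 0.21951. For the 'fail' outcome, the likelihood ratio is 0.98/0.08 = 12.250.
Posterior odds = 0.21951 × 12.250 = 2.6890, so P(H|E) = 2.6890/(1+2.6890) = 0.729. Then P(¬H|E) = 1 − 0.729 = 0.271.

P(¬H | E) ≈ 0.271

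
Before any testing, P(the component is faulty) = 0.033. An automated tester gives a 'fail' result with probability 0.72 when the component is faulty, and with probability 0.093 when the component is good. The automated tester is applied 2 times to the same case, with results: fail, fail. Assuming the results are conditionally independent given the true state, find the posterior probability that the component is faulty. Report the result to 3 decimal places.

With H the event that the component is faulty, the joint likelihood of the observed sequence is P(data|H) = 0.72·0.72 = 0.51840 and P(data|¬H) = 0.093·0.093 = 0.0086490.
Bayes: P(H|data) = 0.033·0.51840 / (0.033·0.51840 + 0.967·0.0086490) = 0.017107/0.025471 = 0.6716.

Posterior P(H) ≈ 0.672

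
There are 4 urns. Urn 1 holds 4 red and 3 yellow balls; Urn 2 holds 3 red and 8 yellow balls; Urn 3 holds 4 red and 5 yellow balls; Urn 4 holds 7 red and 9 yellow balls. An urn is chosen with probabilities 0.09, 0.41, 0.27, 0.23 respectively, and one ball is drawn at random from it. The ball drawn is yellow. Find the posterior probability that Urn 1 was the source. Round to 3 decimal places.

Posterior probability ≈ 0.063

Tabulate prior·likelihood by source: [1] prior 0.09, lik 0.4286, product 0.03857; [2] prior 0.41, lik 0.7273, product 0.2982; [3] prior 0.27, lik 0.5556, product 0.1500; [4] prior 0.23, lik 0.5625, product 0.1294.
Normalizing constant = 0.61613; the posterior for Urn 1 is its product over the sum, 0.03857/0.61613 = 0.063.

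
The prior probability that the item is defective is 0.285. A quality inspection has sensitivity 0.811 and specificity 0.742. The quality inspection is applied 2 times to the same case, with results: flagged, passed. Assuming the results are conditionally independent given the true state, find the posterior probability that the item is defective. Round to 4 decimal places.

Posterior P(H) ≈ 0.2419

Let H be the event that the item is defective; start with P(H) = 0.285. P('flagged'|H) = 0.811, P('flagged'|¬H) = 0.258.
Update on result 1 ('flagged'): P(H) ← 0.811·0.2850 / (0.811·0.2850 + 0.258·0.7150) = 0.23114/0.41561 = 0.5561.
Update on result 2 ('passed'): P(H) ← 0.189·0.5561 / (0.189·0.5561 + 0.742·0.4439) = 0.10511/0.43445 = 0.2419.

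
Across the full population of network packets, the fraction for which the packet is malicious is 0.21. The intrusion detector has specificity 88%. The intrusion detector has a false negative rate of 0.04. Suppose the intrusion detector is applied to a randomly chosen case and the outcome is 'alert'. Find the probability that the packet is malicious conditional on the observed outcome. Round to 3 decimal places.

Let H be the event that the packet is malicious. P(H) = 0.21, so P(¬H) = 0.79. With E the 'alert' result, P(E|H) = 0.96 and P(E|¬H) = 0.12.
P(E) = 0.96·0.21 + 0.12·0.79 = 0.20160 + 0.094800 = 0.29640.
By Bayes' theorem, P(H|E) = 0.20160 / 0.29640 = 0.680.

P(H | E) ≈ 0.680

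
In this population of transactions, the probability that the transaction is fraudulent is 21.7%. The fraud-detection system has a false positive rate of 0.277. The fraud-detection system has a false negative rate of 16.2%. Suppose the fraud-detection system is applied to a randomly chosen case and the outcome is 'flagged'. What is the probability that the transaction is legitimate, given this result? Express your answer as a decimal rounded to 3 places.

P(¬H | E) ≈ 0.544

Write H for 'the transaction is fraudulent'. Prior odds H:¬H = 0.217/0.783 = 0.27714. For the 'flagged' outcome, the likelihood ratio is 0.838/0.277 = 3.0253.
Posterior odds = 0.27714 × 3.0253 = 0.83842, so P(H|E) = 0.83842/(1+0.83842) = 0.456. Then P(¬H|E) = 1 − 0.456 = 0.544.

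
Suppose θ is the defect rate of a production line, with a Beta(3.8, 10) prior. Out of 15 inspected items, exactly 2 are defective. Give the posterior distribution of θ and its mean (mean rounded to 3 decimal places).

Observing 2 successes and 13 failures updates Beta(3.8, 10) by adding the success and failure counts to the two shape parameters: α = 3.8+2 = 5.8, β = 10+13 = 23.
E[θ | data] = 5.8/(5.8+23) = 0.201.

Posterior: Beta(5.8, 23); mean ≈ 0.201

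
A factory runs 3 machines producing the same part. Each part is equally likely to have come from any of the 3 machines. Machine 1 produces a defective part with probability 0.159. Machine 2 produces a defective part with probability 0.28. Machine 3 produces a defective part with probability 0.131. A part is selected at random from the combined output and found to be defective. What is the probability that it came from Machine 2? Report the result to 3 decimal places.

Posterior probability ≈ 0.491

P(defective|M1) = 0.159; P(defective|M2) = 0.28; P(defective|M3) = 0.131.
Prior × likelihood for each source: 0.333333·0.159=0.05300, 0.333333·0.28=0.09333, 0.333333·0.131=0.04367. Summing gives P(defective) = 0.19000.
P(Machine 2 | defective) = 0.09333 / 0.19000 = 0.491.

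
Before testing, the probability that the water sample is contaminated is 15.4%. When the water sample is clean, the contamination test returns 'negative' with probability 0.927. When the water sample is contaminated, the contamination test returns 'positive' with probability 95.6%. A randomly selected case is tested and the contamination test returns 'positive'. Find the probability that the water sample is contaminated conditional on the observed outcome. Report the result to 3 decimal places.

P(H | E) ≈ 0.704

Write H for 'the water sample is contaminated'. Prior odds H:¬H = 0.154/0.846 = 0.18203. For the 'positive' outcome, the likelihood ratio is 0.956/0.073 = 13.096.
Posterior odds = 0.18203 × 13.096 = 2.3839, so P(H|E) = 2.3839/(1+2.3839) = 0.704.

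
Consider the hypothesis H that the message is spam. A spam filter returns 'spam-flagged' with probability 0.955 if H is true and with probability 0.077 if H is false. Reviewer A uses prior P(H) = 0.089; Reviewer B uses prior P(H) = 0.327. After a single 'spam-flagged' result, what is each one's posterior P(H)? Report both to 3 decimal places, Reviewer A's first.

Reviewer A: 0.548; Reviewer B: 0.858

The likelihood ratio for a 'spam-flagged' result is 0.955/0.077 = 12.403.
Reviewer A: prior odds 0.089/0.911 = 0.097695; posterior odds 1.2117; posterior probability 0.548.
Reviewer B: prior odds 0.327/0.673 = 0.48588; posterior odds 6.0262; posterior probability 0.858.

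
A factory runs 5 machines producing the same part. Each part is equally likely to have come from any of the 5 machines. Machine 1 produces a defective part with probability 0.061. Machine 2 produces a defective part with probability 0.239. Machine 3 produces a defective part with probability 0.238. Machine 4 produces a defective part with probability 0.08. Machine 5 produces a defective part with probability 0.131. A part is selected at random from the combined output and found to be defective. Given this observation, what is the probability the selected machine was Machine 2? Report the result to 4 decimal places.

Tabulate prior·likelihood by source: [1] prior 0.2, lik 0.061, product 0.01220; [2] prior 0.2, lik 0.239, product 0.04780; [3] prior 0.2, lik 0.238, product 0.04760; [4] prior 0.2, lik 0.08, product 0.01600; [5] prior 0.2, lik 0.131, product 0.02620.
Normalizing constant = 0.14980; the posterior for Machine 2 is its product over the sum, 0.04780/0.14980 = 0.3191.

Posterior probability ≈ 0.3191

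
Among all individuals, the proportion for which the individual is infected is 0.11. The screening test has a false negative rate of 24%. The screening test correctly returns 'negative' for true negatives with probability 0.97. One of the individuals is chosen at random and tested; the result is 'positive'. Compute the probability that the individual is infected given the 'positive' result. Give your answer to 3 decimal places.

Write H for 'the individual is infected'. Prior odds H:¬H = 0.11/0.89 = 0.12360. For the 'positive' outcome, the likelihood ratio is 0.76/0.03 = 25.333.
Posterior odds = 0.12360 × 25.333 = 3.1311, so P(H|E) = 3.1311/(1+3.1311) = 0.758.

P(H | E) ≈ 0.758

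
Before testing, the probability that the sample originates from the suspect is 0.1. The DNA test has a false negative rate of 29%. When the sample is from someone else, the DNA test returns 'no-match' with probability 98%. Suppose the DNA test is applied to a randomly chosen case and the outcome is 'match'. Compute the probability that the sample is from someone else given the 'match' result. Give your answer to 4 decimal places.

Let H be the event that the sample originates from the suspect. P(H) = 0.1, so P(¬H) = 0.9. With E the 'match' result, P(E|H) = 0.71 and P(E|¬H) = 0.02.
P(E) = 0.71·0.1 + 0.02·0.9 = 0.071000 + 0.018000 = 0.089000.
By Bayes' theorem, P(H|E) = 0.071000 / 0.089000 = 0.7978. Hence P(¬H|E) = 1 − 0.7978 = 0.2022.

P(¬H | E) ≈ 0.2022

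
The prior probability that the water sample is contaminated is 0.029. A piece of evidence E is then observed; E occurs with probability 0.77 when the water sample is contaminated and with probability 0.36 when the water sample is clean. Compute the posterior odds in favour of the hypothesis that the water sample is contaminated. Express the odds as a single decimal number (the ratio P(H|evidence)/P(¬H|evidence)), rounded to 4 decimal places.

Prior odds = 0.029/(1−0.029) = 0.029866.
Likelihood ratio for E = 0.77/0.36 = 2.1389.
Posterior odds = prior odds × LR = 0.063880.

Posterior odds ≈ 0.0639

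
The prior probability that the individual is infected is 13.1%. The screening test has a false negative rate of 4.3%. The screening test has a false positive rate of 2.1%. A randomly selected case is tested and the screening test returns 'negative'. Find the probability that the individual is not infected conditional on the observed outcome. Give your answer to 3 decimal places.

P(¬H | E) ≈ 0.993

Let H be the event that the individual is infected. P(H) = 0.131, so P(¬H) = 0.869. With E the 'negative' result, P(E|H) = 0.043 and P(E|¬H) = 0.979.
P(E) = 0.043·0.131 + 0.979·0.869 = 0.0056330 + 0.85075 = 0.85638.
By Bayes' theorem, P(H|E) = 0.0056330 / 0.85638 = 0.007. Hence P(¬H|E) = 1 − 0.007 = 0.993.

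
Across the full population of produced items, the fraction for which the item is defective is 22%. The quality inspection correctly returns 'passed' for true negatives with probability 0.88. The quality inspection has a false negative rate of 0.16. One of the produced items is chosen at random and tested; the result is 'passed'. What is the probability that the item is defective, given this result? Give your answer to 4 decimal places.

P(H | E) ≈ 0.0488

Let H be the event that the item is defective. P(H) = 0.22, so P(¬H) = 0.78. With E the 'passed' result, P(E|H) = 0.16 and P(E|¬H) = 0.88.
P(E) = 0.16·0.22 + 0.88·0.78 = 0.035200 + 0.68640 = 0.72160.
By Bayes' theorem, P(H|E) = 0.035200 / 0.72160 = 0.0488.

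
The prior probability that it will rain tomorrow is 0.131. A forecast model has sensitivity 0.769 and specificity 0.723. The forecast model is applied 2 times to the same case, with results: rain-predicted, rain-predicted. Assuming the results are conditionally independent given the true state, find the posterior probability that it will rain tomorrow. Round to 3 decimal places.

Posterior P(H) ≈ 0.537

Let H be the event that it will rain tomorrow; start with P(H) = 0.131. P('rain-predicted'|H) = 0.769, P('rain-predicted'|¬H) = 0.277.
Update on result 1 ('rain-predicted'): P(H) ← 0.769·0.1310 / (0.769·0.1310 + 0.277·0.8690) = 0.10074/0.34145 = 0.2950.
Update on result 2 ('rain-predicted'): P(H) ← 0.769·0.2950 / (0.769·0.2950 + 0.277·0.7050) = 0.22688/0.42216 = 0.5374.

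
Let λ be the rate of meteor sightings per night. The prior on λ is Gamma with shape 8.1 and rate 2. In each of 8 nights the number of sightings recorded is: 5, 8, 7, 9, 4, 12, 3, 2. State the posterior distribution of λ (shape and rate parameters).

The Poisson likelihood adds the total count to the shape and the number of exposure periods to the rate. Here ∑xᵢ = 50 and n = 8, so shape 8.1→58.1 and rate 2→10.

Posterior: Gamma(shape=58.1, rate=10)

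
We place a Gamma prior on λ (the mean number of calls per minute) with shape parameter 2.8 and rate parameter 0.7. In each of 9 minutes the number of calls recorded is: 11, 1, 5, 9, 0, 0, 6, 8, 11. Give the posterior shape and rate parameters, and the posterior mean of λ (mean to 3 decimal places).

Posterior: Gamma(shape=53.8, rate=9.7); mean ≈ 5.546

Total count ∑xᵢ = 51 over n = 9 minutes.
Gamma is conjugate to the Poisson likelihood: posterior is Gamma(shape = 2.8+51 = 53.8, rate = 0.7+9 = 9.7).
Posterior mean = shape/rate = 53.8/9.7 = 5.546.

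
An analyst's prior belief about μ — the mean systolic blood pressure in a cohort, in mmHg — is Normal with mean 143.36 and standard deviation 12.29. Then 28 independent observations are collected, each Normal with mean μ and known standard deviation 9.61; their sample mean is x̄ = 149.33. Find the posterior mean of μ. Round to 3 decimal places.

Posterior mean ≈ 149.202

Prior precision 1/τ₀² = 1/12.29² = 0.00662058; data precision n/σ² = 28/9.61² = 0.303187.
Posterior precision = 0.00662058 + 0.303187 = 0.309808.
Posterior mean = (0.00662058·143.36 + 0.303187·149.33) / 0.309808 = 149.202.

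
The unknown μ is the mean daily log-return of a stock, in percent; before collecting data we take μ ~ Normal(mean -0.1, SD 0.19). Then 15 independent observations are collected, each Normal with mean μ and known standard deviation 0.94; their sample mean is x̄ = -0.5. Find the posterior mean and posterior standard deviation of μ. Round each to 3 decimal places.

Posterior mean ≈ -0.252; posterior SD ≈ 0.150

With known σ, the Normal prior is conjugate. Weight on the data is w = (n/σ²)/(n/σ² + 1/τ₀²) = 16.9760/(16.9760+27.7008) = 0.37997.
Posterior mean = w·x̄ + (1−w)·μ₀ = 0.37997·-0.5 + 0.62003·-0.1 = -0.252. Posterior variance = 1/(16.9760+27.7008) = 0.0223830, so SD = 0.150.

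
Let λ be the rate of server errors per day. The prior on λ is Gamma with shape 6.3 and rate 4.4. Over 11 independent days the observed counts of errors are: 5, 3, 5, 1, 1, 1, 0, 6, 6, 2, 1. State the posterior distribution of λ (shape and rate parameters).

Posterior: Gamma(shape=37.3, rate=15.4)

The Poisson likelihood adds the total count to the shape and the number of exposure periods to the rate. Here ∑xᵢ = 31 and n = 11, so shape 6.3→37.3 and rate 4.4→15.4.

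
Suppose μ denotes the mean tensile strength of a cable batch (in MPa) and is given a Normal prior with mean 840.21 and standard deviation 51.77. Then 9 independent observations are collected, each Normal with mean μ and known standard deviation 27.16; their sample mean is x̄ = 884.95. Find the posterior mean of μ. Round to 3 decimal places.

With known σ, the Normal prior is conjugate. Weight on the data is w = (n/σ²)/(n/σ² + 1/τ₀²) = 0.0122007/(0.0122007+0.00037312) = 0.97033.
Posterior mean = w·x̄ + (1−w)·μ₀ = 0.97033·884.95 + 0.029674·840.21 = 883.622.

Posterior mean ≈ 883.622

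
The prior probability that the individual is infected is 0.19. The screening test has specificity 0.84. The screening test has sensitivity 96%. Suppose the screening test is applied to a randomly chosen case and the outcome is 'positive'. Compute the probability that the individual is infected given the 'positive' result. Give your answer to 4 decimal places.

P(H | E) ≈ 0.5846

Let H be the event that the individual is infected. P(H) = 0.19, so P(¬H) = 0.81. With E the 'positive' result, P(E|H) = 0.96 and P(E|¬H) = 0.16.
P(E) = 0.96·0.19 + 0.16·0.81 = 0.18240 + 0.12960 = 0.31200.
By Bayes' theorem, P(H|E) = 0.18240 / 0.31200 = 0.5846.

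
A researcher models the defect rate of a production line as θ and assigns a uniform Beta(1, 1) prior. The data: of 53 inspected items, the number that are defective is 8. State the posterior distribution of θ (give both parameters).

Posterior: Beta(9, 46)

Observing 8 successes and 45 failures updates Beta(1, 1) by adding the success and failure counts to the two shape parameters: α = 1+8 = 9, β = 1+45 = 46.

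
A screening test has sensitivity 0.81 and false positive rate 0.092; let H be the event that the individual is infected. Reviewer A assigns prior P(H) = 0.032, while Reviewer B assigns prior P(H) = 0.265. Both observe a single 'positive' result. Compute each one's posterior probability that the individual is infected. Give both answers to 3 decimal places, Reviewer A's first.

P('+'|H) = 0.81, P('+'|¬H) = 0.092.
Reviewer A: numerator 0.81·0.032 = 0.025920; evidence = 0.025920+0.092·0.968 = 0.11498; posterior = 0.225.
Reviewer B: numerator 0.81·0.265 = 0.21465; evidence = 0.21465+0.092·0.735 = 0.28227; posterior = 0.760.

Reviewer A: 0.225; Reviewer B: 0.760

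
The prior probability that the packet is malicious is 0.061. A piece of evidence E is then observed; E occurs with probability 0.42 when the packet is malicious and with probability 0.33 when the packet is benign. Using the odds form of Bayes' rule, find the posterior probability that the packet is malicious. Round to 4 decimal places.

Prior odds = 0.061/(1−0.061) = 0.064963. In log-odds, ln(0.064963) = -2.7339.
Add log likelihood ratio: ln(1.2727) = 0.24116.
Posterior log-odds = -2.4928, so posterior odds = exp(-2.4928) = 0.082680. Converting, P(H|E) = 0.082680/1.0827 = 0.0764.

Posterior probability ≈ 0.0764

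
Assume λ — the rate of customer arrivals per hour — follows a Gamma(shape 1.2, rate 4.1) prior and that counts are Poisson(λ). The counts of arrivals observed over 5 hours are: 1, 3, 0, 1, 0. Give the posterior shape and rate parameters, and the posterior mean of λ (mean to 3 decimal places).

Posterior: Gamma(shape=6.2, rate=9.1); mean ≈ 0.681

The Poisson likelihood adds the total count to the shape and the number of exposure periods to the rate. Here ∑xᵢ = 5 and n = 5, so shape 1.2→6.2 and rate 4.1→9.1.
E[λ | data] = 6.2/9.1 = 0.681.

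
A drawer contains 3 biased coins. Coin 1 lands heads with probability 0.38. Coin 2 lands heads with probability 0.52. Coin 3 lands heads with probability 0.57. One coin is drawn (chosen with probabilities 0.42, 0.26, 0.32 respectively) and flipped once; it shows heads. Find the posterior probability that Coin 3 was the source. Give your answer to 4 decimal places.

Tabulate prior·likelihood by source: [1] prior 0.42, lik 0.38, product 0.1596; [2] prior 0.26, lik 0.52, product 0.1352; [3] prior 0.32, lik 0.57, product 0.1824.
Normalizing constant = 0.47720; the posterior for Coin 3 is its product over the sum, 0.1824/0.47720 = 0.3822.

Posterior probability ≈ 0.3822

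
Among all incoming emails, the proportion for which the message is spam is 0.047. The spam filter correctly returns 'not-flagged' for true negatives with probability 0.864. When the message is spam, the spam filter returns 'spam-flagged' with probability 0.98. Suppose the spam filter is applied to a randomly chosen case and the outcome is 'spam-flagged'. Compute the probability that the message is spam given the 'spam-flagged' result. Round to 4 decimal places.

P(H | E) ≈ 0.2622

Write H for 'the message is spam'. Prior odds H:¬H = 0.047/0.953 = 0.049318. For the 'spam-flagged' outcome, the likelihood ratio is 0.98/0.136 = 7.2059.
Posterior odds = 0.049318 × 7.2059 = 0.35538, so P(H|E) = 0.35538/(1+0.35538) = 0.2622.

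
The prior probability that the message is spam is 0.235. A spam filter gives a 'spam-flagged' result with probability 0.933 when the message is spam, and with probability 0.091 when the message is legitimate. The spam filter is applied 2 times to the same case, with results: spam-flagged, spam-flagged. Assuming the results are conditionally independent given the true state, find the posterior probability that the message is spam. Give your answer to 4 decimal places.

Posterior P(H) ≈ 0.9700

With H the event that the message is spam, the joint likelihood of the observed sequence is P(data|H) = 0.933·0.933 = 0.87049 and P(data|¬H) = 0.091·0.091 = 0.0082810.
Bayes: P(H|data) = 0.235·0.87049 / (0.235·0.87049 + 0.765·0.0082810) = 0.20456/0.21090 = 0.9700.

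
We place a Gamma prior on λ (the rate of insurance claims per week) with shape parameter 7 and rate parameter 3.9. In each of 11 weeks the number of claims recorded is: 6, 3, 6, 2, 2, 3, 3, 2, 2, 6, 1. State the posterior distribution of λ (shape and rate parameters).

Total count ∑xᵢ = 36 over n = 11 weeks.
Gamma is conjugate to the Poisson likelihood: posterior is Gamma(shape = 7+36 = 43, rate = 3.9+11 = 14.9).

Posterior: Gamma(shape=43, rate=14.9)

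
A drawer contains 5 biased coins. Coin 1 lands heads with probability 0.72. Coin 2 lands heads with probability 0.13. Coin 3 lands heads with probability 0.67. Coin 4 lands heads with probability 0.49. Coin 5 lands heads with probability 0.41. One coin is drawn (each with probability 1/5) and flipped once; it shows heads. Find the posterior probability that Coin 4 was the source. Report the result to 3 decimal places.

Posterior probability ≈ 0.202

P(heads|C1) = 0.72; P(heads|C2) = 0.13; P(heads|C3) = 0.67; P(heads|C4) = 0.49; P(heads|C5) = 0.41.
Prior × likelihood for each source: 0.2·0.72=0.1440, 0.2·0.13=0.02600, 0.2·0.67=0.1340, 0.2·0.49=0.09800, 0.2·0.41=0.08200. Summing gives P(heads) = 0.48400.
P(Coin 4 | heads) = 0.09800 / 0.48400 = 0.202.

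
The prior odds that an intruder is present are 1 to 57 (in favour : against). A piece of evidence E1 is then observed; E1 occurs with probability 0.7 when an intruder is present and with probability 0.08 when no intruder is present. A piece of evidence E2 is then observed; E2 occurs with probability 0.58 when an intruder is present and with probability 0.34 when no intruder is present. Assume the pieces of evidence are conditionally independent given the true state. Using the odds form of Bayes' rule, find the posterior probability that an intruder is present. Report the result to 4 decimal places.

Prior odds = 1/57 = 0.017544.
Likelihood ratio for E1 = 0.7/0.08 = 8.7500.
Likelihood ratio for E2 = 0.58/0.34 = 1.7059.
Posterior odds = prior odds × LR₁ × LR₂ = 0.26187.
Posterior probability = odds/(1+odds) = 0.26187/1.2619 = 0.2075.

Posterior probability ≈ 0.2075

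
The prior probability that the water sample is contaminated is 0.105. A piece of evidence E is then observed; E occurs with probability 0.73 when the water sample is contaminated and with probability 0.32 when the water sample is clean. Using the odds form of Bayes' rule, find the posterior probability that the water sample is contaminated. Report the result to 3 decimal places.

Posterior probability ≈ 0.211

Prior odds = 0.105/(1−0.105) = 0.11732. In log-odds, ln(0.11732) = -2.1429.
Add log likelihood ratio: ln(2.2812) = 0.82472.
Posterior log-odds = -1.3181, so posterior odds = exp(-1.3181) = 0.26763. Converting, P(H|E) = 0.26763/1.2676 = 0.211.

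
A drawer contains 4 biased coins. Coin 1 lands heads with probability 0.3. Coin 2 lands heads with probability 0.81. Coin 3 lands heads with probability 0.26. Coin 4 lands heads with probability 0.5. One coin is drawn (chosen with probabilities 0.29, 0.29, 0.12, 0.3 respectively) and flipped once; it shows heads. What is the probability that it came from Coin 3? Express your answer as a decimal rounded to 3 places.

P(heads|C1) = 0.3; P(heads|C2) = 0.81; P(heads|C3) = 0.26; P(heads|C4) = 0.5.
Prior × likelihood for each source: 0.29·0.3=0.08700, 0.29·0.81=0.2349, 0.12·0.26=0.03120, 0.3·0.5=0.1500. Summing gives P(heads) = 0.50310.
P(Coin 3 | heads) = 0.03120 / 0.50310 = 0.062.

Posterior probability ≈ 0.062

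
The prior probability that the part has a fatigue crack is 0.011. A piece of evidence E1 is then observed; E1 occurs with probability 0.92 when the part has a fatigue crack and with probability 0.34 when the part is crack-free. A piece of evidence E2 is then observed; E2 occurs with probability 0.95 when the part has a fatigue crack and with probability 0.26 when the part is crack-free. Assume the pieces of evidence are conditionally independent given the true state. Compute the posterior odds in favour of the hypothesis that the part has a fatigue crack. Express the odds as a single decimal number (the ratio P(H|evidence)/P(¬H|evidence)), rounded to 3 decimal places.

Prior odds = 0.011/(1−0.011) = 0.011122. In log-odds, ln(0.011122) = -4.4988.
Add log likelihood ratios: ln(2.7059) + ln(3.6538) = 2.2912.
Posterior log-odds = -2.2076, so posterior odds = exp(-2.2076) = 0.10997.

Posterior odds ≈ 0.110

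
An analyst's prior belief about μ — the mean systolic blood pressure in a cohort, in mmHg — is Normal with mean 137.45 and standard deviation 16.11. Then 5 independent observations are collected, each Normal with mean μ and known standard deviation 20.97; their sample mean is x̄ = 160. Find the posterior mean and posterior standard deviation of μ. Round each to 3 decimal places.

Posterior mean ≈ 154.293; posterior SD ≈ 8.105

With known σ, the Normal prior is conjugate. Weight on the data is w = (n/σ²)/(n/σ² + 1/τ₀²) = 0.0113703/(0.0113703+0.00385309) = 0.74690.
Posterior mean = w·x̄ + (1−w)·μ₀ = 0.74690·160 + 0.25310·137.45 = 154.293. Posterior variance = 1/(0.0113703+0.00385309) = 65.6883, so SD = 8.105.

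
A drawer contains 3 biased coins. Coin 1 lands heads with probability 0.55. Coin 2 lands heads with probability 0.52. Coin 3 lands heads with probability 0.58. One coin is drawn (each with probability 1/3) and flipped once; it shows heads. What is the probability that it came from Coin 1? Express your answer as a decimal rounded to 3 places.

Posterior probability ≈ 0.333

Tabulate prior·likelihood by source: [1] prior 0.333333, lik 0.55, product 0.1833; [2] prior 0.333333, lik 0.52, product 0.1733; [3] prior 0.333333, lik 0.58, product 0.1933.
Normalizing constant = 0.55000; the posterior for Coin 1 is its product over the sum, 0.1833/0.55000 = 0.333.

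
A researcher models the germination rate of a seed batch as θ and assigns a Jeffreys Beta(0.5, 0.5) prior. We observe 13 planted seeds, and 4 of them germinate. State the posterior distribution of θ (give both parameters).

Observing 4 successes and 9 failures updates Beta(0.5, 0.5) by adding the success and failure counts to the two shape parameters: α = 0.5+4 = 4.5, β = 0.5+9 = 9.5.

Posterior: Beta(4.5, 9.5)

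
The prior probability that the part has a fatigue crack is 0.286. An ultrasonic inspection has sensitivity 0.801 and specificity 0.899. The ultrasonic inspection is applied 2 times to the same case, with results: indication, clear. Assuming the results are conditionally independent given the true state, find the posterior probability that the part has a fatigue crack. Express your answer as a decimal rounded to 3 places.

Posterior P(H) ≈ 0.413

With H the event that the part has a fatigue crack, the joint likelihood of the observed sequence is P(data|H) = 0.801·0.199 = 0.15940 and P(data|¬H) = 0.101·0.899 = 0.090799.
Bayes: P(H|data) = 0.286·0.15940 / (0.286·0.15940 + 0.714·0.090799) = 0.045588/0.11042 = 0.4129.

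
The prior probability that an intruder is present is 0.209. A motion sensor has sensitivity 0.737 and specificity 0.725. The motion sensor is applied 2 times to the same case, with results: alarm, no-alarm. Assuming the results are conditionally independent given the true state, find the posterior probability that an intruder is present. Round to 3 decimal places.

Posterior P(H) ≈ 0.204

With H the event that an intruder is present, the joint likelihood of the observed sequence is P(data|H) = 0.737·0.263 = 0.19383 and P(data|¬H) = 0.275·0.725 = 0.19937.
Bayes: P(H|data) = 0.209·0.19383 / (0.209·0.19383 + 0.791·0.19937) = 0.040511/0.19822 = 0.2044.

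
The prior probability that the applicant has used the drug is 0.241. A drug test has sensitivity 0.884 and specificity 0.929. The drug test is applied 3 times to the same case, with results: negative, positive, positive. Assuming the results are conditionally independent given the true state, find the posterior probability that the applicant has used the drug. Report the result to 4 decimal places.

Posterior P(H) ≈ 0.8601

Let H be the event that the applicant has used the drug; start with P(H) = 0.241. P('positive'|H) = 0.884, P('positive'|¬H) = 0.071.
Update on result 1 ('negative'): P(H) ← 0.116·0.2410 / (0.116·0.2410 + 0.929·0.7590) = 0.027956/0.73307 = 0.0381.
Update on result 2 ('positive'): P(H) ← 0.884·0.0381 / (0.884·0.0381 + 0.071·0.9619) = 0.033712/0.10200 = 0.3305.
Update on result 3 ('positive'): P(H) ← 0.884·0.3305 / (0.884·0.3305 + 0.071·0.6695) = 0.29216/0.33969 = 0.8601.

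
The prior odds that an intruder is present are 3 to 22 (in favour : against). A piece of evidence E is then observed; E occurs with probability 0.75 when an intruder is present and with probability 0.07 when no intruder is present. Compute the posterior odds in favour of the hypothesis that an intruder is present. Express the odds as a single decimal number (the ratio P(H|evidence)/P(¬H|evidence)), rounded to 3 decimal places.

Prior odds = 3/22 = 0.13636.
Likelihood ratio for E = 0.75/0.07 = 10.714.
Posterior odds = prior odds × LR = 1.4610.

Posterior odds ≈ 1.461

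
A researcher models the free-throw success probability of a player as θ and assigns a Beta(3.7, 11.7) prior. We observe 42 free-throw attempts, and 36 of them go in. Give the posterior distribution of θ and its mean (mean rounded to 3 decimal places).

Posterior: Beta(39.7, 17.7); mean ≈ 0.692

Observing 36 successes and 6 failures updates Beta(3.7, 11.7) by adding the success and failure counts to the two shape parameters: α = 3.7+36 = 39.7, β = 11.7+6 = 17.7.
E[θ | data] = 39.7/(39.7+17.7) = 0.692.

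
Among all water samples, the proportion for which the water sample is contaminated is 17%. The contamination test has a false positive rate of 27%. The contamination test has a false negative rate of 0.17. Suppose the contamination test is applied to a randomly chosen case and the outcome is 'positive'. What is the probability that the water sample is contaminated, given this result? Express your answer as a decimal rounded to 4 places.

P(H | E) ≈ 0.3864

Write H for 'the water sample is contaminated'. Prior odds H:¬H = 0.17/0.83 = 0.20482. For the 'positive' outcome, the likelihood ratio is 0.83/0.27 = 3.0741.
Posterior odds = 0.20482 × 3.0741 = 0.62963, so P(H|E) = 0.62963/(1+0.62963) = 0.3864.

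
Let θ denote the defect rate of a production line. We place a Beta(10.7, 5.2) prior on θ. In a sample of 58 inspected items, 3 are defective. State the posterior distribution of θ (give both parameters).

The binomial likelihood is conjugate to the Beta prior: with 3 successes and 55 failures, the posterior is Beta(10.7+3, 5.2+55) = Beta(13.7, 60.2).

Posterior: Beta(13.7, 60.2)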